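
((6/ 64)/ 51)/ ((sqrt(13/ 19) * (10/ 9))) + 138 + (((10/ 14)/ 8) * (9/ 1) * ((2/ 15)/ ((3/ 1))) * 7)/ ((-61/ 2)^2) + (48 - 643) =-457.00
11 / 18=0.61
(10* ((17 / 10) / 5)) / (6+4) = 17 / 50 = 0.34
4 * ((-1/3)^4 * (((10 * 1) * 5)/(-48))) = -25/486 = -0.05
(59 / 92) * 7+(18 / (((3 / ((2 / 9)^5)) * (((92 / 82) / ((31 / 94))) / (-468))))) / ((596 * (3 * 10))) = 94879371659 / 21135474180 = 4.49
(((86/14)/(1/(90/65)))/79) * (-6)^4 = 1003104/7189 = 139.53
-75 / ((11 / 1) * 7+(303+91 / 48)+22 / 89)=-0.20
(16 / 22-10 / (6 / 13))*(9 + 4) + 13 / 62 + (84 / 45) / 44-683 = -9769241 / 10230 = -954.96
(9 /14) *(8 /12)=3 /7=0.43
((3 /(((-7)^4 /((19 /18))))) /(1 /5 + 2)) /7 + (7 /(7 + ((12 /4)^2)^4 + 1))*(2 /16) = 0.00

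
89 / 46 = 1.93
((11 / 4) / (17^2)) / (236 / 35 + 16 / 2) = 385 / 596496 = 0.00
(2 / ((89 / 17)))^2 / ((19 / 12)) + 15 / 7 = 2354589 / 1053493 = 2.24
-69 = -69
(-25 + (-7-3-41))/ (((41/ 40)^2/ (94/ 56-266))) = 224990400/ 11767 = 19120.46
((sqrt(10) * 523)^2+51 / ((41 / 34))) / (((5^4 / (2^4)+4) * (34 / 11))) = 9869078912 / 480233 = 20550.61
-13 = -13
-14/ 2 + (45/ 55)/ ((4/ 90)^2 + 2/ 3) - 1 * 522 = -7860701/ 14894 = -527.78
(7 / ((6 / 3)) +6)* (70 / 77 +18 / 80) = 9481 / 880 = 10.77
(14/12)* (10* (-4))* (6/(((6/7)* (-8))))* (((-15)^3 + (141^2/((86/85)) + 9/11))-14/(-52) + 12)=24537822365/36894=665089.78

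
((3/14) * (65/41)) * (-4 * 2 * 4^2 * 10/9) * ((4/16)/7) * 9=-15.53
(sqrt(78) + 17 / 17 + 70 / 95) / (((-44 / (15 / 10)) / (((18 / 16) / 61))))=-0.01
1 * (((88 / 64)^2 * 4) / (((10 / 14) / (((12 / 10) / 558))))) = 847 / 37200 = 0.02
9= 9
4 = 4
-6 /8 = -3 /4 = -0.75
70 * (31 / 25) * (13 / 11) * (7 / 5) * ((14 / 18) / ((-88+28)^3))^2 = 967603 / 519631200000000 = 0.00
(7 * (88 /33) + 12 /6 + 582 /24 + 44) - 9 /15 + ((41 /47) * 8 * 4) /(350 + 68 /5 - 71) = 364758139 /4125660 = 88.41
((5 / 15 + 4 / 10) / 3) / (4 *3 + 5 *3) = 11 / 1215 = 0.01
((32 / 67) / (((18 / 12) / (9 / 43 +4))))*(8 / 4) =23168 / 8643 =2.68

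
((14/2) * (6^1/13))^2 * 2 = 3528/169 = 20.88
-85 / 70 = -17 / 14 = -1.21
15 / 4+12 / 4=27 / 4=6.75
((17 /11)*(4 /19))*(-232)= -15776 /209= -75.48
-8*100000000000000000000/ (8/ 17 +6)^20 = -32513851253180580179212808/ 672749994932560009201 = -48329.77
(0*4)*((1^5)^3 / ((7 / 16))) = 0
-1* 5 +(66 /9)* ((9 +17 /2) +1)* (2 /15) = 589 /45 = 13.09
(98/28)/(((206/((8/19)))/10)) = 140/1957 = 0.07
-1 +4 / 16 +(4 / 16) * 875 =218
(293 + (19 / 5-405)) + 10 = -491 / 5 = -98.20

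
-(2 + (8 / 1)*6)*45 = -2250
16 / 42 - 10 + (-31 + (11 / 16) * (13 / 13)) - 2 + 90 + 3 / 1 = 17159 / 336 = 51.07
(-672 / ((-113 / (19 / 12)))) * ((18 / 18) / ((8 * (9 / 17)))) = 2261 / 1017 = 2.22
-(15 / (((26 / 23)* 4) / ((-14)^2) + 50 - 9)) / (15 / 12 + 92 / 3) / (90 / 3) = -0.00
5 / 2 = 2.50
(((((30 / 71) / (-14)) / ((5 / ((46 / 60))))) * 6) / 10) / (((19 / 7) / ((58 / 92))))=-87 / 134900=-0.00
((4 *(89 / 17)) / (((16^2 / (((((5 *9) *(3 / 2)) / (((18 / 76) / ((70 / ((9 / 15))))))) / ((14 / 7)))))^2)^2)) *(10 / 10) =372467025.97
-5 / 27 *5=-25 / 27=-0.93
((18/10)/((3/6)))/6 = 3/5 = 0.60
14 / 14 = 1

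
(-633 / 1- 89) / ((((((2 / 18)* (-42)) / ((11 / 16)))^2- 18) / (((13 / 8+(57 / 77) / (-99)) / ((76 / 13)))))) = -24364821 / 3424288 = -7.12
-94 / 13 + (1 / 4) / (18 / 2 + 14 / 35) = -17607 / 2444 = -7.20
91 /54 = 1.69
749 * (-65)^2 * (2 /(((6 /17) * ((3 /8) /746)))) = 321060048400 /9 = 35673338711.11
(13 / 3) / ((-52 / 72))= -6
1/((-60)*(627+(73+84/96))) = -2/84105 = -0.00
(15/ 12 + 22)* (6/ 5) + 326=3539/ 10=353.90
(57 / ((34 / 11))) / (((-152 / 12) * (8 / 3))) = -297 / 544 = -0.55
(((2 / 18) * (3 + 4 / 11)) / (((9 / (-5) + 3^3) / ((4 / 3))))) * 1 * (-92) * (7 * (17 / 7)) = -578680 / 18711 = -30.93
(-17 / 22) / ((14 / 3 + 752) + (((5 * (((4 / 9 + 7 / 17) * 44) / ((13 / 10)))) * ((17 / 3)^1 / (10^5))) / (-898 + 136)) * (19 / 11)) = -1136713500 / 1113087662621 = -0.00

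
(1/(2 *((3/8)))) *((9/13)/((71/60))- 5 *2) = -34760/2769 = -12.55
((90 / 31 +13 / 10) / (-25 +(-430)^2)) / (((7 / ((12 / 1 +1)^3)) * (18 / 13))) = 0.01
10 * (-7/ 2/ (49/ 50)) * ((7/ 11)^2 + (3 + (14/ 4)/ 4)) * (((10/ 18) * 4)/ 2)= -863125/ 5082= -169.84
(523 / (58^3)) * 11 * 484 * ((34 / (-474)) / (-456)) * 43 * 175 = 89050255525 / 5271536016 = 16.89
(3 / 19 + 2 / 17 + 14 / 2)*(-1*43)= -312.85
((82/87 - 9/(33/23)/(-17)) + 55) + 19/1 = 1225243/16269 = 75.31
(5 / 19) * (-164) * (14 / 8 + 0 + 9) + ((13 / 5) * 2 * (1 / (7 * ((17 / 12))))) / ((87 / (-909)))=-469.43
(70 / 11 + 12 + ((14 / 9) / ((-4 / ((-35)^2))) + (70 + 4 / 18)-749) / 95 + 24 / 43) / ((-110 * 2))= -1823137 / 59314200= -0.03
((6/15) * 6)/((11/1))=12/55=0.22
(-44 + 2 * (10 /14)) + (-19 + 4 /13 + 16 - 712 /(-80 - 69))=-548939 /13559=-40.49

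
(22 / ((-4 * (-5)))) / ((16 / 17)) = 1.17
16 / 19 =0.84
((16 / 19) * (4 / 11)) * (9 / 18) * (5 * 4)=640 / 209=3.06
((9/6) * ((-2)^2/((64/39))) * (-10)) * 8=-585/2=-292.50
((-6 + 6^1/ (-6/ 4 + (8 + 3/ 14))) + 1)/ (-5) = 193/ 235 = 0.82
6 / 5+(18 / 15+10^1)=62 / 5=12.40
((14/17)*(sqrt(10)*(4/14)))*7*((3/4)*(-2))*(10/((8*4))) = -105*sqrt(10)/136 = -2.44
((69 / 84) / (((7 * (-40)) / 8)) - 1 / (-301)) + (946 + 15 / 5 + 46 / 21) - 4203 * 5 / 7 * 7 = -2536469347 / 126420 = -20063.83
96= 96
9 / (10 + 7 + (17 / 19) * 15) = 171 / 578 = 0.30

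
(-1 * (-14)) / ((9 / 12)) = 56 / 3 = 18.67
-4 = -4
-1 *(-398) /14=199 /7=28.43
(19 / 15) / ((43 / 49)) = 931 / 645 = 1.44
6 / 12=1 / 2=0.50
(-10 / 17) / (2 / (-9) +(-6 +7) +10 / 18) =-15 / 34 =-0.44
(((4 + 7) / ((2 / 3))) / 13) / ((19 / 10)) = 165 / 247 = 0.67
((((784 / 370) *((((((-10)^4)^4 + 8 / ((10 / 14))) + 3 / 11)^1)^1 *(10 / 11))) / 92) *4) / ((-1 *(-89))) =18747826086956543248 / 1992265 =9410307407376.30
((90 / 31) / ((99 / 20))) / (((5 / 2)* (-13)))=-80 / 4433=-0.02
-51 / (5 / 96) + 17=-4811 / 5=-962.20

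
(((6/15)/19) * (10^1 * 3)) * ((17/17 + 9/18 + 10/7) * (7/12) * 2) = 41/19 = 2.16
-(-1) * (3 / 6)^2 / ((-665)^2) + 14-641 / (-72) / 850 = 15167274461 / 1082566800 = 14.01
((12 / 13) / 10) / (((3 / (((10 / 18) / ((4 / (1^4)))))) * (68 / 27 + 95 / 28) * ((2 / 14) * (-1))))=-294 / 58097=-0.01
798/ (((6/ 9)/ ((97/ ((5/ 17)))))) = 1973853/ 5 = 394770.60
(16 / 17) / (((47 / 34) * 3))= 32 / 141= 0.23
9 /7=1.29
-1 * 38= -38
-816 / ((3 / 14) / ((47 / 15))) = -178976 / 15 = -11931.73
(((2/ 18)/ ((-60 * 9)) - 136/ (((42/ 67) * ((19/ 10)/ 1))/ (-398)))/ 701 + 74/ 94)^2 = 1952734124330096472430081/ 453531621060565059600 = 4305.62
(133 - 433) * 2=-600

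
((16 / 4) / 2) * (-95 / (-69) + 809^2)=90318568 / 69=1308964.75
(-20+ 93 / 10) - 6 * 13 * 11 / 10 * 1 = -193 / 2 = -96.50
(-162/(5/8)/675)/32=-3/250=-0.01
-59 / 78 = -0.76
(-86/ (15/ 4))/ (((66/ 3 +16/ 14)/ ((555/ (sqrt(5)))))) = -44548 * sqrt(5)/ 405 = -245.96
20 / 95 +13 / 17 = 315 / 323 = 0.98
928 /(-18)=-464 /9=-51.56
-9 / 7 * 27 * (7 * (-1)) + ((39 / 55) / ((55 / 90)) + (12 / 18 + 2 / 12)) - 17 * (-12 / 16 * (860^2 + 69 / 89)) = 6093200273191 / 646140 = 9430154.88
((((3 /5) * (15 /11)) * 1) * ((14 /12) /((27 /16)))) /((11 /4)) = 224 /1089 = 0.21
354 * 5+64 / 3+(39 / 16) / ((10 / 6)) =430271 / 240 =1792.80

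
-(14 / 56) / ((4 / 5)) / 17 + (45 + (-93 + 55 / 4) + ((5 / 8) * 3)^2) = -33459 / 1088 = -30.75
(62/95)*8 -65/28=7713/2660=2.90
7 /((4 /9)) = 63 /4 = 15.75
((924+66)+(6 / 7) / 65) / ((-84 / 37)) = -1388906 / 3185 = -436.08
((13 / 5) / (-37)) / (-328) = 13 / 60680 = 0.00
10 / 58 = 5 / 29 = 0.17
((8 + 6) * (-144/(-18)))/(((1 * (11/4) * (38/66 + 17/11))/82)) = 7872/5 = 1574.40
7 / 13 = 0.54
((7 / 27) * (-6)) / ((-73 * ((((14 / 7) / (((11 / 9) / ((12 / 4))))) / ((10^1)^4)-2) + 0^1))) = -770000 / 72252261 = -0.01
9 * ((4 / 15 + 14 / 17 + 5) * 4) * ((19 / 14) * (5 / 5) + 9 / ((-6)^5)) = 12736153 / 42840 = 297.30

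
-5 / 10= -1 / 2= -0.50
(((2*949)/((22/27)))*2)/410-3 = 18858/2255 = 8.36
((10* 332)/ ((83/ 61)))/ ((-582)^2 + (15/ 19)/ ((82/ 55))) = 3801520/ 527732817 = 0.01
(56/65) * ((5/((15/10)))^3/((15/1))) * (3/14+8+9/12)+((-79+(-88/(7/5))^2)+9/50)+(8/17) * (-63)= 169360923391/43857450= 3861.62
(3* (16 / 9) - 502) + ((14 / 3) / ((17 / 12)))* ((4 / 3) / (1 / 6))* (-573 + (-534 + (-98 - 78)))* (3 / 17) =-5603666 / 867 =-6463.28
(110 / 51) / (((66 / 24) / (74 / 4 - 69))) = -2020 / 51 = -39.61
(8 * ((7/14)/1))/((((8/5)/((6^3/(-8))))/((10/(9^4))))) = -25/243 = -0.10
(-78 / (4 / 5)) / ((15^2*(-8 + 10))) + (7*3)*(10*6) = 75587 / 60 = 1259.78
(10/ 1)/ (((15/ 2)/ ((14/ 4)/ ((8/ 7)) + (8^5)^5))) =201487636602438195784379/ 4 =50371909150609548946094.75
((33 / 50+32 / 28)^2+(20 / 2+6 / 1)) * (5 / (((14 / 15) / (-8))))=-825.01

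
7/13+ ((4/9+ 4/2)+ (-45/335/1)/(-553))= 12931852/4334967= 2.98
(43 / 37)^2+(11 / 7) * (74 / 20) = 686613 / 95830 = 7.16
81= 81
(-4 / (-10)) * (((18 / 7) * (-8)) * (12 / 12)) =-8.23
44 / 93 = 0.47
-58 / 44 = -29 / 22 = -1.32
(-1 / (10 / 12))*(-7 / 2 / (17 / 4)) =84 / 85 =0.99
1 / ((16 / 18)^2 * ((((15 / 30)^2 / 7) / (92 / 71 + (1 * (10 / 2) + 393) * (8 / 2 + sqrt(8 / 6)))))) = 37611 * sqrt(3) / 4 + 16035327 / 284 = 72748.46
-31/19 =-1.63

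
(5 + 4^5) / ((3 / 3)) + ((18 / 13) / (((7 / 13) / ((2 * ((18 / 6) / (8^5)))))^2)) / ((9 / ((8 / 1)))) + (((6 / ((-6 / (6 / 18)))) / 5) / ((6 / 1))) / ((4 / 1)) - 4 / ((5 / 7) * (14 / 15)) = 1023.00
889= 889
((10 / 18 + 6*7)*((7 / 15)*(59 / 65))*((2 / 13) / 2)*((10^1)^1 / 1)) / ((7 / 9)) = 17.83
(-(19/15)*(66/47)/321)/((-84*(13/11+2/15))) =0.00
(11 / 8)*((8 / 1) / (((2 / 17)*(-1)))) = -187 / 2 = -93.50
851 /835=1.02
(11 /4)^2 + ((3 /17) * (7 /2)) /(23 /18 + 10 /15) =10717 /1360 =7.88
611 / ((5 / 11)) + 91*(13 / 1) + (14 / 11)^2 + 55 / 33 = 4592833 / 1815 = 2530.49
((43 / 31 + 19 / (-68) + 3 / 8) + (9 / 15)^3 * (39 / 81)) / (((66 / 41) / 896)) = 1919876168 / 2173875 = 883.16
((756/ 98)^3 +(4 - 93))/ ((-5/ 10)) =-253874/ 343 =-740.16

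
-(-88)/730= 44/365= 0.12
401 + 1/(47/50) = 18897/47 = 402.06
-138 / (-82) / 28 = 69 / 1148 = 0.06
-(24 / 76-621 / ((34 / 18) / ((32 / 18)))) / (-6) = -31447 / 323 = -97.36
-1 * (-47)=47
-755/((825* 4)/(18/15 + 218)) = -41374/825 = -50.15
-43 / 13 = -3.31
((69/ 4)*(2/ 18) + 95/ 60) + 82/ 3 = 185/ 6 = 30.83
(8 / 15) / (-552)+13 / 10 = 2689 / 2070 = 1.30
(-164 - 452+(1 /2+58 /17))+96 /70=-726753 /1190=-610.72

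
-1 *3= -3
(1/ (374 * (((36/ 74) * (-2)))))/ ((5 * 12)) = -37/ 807840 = -0.00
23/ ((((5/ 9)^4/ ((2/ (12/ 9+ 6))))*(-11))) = -452709/ 75625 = -5.99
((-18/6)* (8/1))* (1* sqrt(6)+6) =-144 - 24* sqrt(6) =-202.79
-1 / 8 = -0.12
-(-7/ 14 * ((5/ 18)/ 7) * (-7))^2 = -25/ 1296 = -0.02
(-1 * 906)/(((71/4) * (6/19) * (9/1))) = -11476/639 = -17.96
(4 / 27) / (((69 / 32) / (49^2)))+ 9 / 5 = 1553407 / 9315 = 166.76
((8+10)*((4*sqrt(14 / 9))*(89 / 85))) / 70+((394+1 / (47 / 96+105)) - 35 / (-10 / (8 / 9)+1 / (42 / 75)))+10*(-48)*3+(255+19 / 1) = -412366352 / 536731+1068*sqrt(14) / 2975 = -766.95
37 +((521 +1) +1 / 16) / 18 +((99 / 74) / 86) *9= 30307471 / 458208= 66.14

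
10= 10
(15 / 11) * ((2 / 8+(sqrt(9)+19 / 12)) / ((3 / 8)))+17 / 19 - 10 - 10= -959 / 627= -1.53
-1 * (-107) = 107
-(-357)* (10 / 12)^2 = 2975 / 12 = 247.92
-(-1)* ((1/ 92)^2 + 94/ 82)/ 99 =397849/ 34355376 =0.01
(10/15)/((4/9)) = 3/2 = 1.50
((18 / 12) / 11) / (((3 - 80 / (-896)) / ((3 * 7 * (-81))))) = -142884 / 1903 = -75.08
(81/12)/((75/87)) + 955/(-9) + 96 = -2053/900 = -2.28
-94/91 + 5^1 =361/91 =3.97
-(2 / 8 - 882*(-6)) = -21169 / 4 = -5292.25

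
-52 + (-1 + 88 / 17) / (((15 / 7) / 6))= -3426 / 85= -40.31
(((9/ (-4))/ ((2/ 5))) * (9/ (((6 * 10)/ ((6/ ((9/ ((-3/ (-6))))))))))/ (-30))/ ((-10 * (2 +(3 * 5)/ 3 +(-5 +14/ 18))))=-27/ 80000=-0.00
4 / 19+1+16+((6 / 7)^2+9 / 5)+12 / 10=19500 / 931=20.95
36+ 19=55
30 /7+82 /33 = 1564 /231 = 6.77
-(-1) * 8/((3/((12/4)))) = 8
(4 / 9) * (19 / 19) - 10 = -86 / 9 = -9.56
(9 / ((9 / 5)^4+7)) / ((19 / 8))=5625 / 25973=0.22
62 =62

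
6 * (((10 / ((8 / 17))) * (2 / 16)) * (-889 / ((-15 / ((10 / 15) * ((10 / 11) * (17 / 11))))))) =1284605 / 1452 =884.71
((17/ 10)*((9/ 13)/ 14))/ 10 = 153/ 18200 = 0.01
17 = 17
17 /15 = 1.13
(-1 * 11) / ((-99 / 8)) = 8 / 9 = 0.89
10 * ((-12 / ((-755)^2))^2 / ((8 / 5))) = 36 / 12997140025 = 0.00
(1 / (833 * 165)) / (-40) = -0.00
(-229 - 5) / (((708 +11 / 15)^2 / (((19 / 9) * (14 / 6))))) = -259350 / 113018161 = -0.00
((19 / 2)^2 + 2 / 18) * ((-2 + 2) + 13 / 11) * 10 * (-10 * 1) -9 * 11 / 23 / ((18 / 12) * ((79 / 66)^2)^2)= -947240966785199 / 88689334437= -10680.44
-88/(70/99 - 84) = 4356/4123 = 1.06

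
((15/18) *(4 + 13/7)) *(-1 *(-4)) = 410/21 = 19.52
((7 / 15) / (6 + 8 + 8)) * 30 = 7 / 11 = 0.64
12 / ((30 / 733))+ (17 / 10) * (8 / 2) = 300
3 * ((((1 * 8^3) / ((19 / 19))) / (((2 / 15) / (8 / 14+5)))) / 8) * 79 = 4436640 / 7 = 633805.71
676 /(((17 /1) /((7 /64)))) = 1183 /272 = 4.35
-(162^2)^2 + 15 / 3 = -688747531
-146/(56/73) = -5329/28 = -190.32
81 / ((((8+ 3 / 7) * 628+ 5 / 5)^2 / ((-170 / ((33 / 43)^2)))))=-15402170 / 18464189689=-0.00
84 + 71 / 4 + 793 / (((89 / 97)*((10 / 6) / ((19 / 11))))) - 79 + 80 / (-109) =1958627797 / 2134220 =917.73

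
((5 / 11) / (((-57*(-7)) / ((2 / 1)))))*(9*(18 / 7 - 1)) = 30 / 931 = 0.03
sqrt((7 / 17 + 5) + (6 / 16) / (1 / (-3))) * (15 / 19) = 15 * sqrt(19822) / 1292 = 1.63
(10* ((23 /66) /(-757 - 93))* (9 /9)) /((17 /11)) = -23 /8670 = -0.00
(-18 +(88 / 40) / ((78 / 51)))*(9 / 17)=-19377 / 2210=-8.77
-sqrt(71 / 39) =-sqrt(2769) / 39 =-1.35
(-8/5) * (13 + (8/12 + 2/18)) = -992/45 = -22.04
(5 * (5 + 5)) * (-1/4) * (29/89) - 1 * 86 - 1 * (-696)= 107855/178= 605.93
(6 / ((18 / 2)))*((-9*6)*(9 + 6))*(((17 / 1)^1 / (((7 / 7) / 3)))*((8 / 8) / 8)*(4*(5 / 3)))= -22950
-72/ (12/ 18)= -108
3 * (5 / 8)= 15 / 8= 1.88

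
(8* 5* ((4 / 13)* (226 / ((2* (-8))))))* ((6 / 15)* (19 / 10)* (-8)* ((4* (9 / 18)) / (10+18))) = 75.50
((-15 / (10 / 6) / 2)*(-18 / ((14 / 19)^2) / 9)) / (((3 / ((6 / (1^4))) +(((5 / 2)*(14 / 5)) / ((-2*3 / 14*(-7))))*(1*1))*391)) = 0.01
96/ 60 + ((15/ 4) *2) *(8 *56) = 3361.60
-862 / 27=-31.93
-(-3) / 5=3 / 5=0.60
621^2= 385641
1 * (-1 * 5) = -5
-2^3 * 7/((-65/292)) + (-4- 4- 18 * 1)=225.57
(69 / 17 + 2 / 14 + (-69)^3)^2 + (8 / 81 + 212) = 107915402730.92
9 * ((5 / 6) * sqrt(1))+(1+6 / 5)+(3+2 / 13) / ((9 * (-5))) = 11267 / 1170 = 9.63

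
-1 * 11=-11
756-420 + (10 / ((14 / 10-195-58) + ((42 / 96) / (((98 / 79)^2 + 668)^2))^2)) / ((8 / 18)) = 32981025337448131158926460355667568 / 98183945530466742723477340026763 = 335.91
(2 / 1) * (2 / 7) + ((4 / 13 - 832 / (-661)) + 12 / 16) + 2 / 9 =6734597 / 2165436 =3.11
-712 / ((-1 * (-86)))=-356 / 43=-8.28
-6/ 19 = -0.32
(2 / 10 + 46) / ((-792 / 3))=-7 / 40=-0.18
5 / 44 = 0.11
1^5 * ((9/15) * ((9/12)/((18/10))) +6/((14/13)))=163/28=5.82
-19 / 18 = -1.06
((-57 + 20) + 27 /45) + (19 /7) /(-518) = -660027 /18130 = -36.41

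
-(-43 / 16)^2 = -1849 / 256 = -7.22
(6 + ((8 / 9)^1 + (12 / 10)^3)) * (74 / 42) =15.18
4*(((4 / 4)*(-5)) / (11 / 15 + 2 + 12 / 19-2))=-5700 / 389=-14.65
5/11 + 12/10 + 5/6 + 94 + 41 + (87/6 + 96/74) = 935806/6105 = 153.29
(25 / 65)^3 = 125 / 2197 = 0.06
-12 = -12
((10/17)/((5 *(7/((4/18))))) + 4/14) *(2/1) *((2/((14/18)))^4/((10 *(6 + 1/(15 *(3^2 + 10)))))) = 0.42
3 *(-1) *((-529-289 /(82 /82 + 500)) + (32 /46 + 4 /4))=6082775 /3841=1583.64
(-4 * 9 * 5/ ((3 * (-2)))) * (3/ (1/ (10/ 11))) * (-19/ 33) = -5700/ 121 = -47.11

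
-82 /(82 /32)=-32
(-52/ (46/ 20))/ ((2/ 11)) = -2860/ 23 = -124.35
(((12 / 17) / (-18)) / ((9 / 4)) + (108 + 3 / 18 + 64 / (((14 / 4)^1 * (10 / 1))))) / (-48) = -3533587 / 1542240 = -2.29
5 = 5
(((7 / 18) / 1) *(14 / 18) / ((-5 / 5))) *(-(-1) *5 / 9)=-245 / 1458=-0.17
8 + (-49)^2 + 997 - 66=3340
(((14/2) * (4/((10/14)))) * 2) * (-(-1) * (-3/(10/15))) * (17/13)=-29988/65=-461.35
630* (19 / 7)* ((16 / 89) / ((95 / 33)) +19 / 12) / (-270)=-166981 / 16020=-10.42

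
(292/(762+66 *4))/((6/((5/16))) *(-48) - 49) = -730/2489589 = -0.00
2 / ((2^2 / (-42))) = -21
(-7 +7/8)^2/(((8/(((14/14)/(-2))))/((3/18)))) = -2401/6144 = -0.39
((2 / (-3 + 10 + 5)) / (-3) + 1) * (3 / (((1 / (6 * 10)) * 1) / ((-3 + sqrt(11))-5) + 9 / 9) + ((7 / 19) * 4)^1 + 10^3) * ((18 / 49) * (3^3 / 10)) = 940.94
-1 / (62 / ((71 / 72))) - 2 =-8999 / 4464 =-2.02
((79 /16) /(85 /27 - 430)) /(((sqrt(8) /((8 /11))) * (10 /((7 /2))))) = -14931 * sqrt(2) /20284000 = -0.00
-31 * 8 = -248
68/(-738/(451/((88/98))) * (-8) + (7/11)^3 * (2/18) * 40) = 9978507/1893046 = 5.27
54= 54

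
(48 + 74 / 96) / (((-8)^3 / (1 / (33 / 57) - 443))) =1893869 / 45056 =42.03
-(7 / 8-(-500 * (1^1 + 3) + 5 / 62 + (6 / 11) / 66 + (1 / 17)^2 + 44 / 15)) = -259889586467 / 130084680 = -1997.85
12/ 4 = 3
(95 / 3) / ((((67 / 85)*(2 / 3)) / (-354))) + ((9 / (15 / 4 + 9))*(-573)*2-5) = -25224754 / 1139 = -22146.40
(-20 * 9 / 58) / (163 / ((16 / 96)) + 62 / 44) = -1980 / 624863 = -0.00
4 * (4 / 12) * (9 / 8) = 3 / 2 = 1.50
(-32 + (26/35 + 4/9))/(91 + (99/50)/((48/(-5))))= -310592/915201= -0.34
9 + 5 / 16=149 / 16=9.31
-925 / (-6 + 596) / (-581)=185 / 68558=0.00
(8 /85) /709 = 8 /60265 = 0.00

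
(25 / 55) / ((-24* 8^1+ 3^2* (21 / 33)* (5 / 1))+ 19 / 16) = -80 / 28543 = -0.00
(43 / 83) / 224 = 43 / 18592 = 0.00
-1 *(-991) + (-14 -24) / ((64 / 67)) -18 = 933.22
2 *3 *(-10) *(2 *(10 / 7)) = -1200 / 7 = -171.43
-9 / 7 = -1.29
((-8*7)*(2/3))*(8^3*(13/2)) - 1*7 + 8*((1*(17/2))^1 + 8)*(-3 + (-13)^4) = 10936211/3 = 3645403.67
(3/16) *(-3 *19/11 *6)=-513/88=-5.83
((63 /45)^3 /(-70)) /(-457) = 49 /571250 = 0.00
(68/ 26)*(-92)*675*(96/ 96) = -2111400/ 13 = -162415.38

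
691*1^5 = 691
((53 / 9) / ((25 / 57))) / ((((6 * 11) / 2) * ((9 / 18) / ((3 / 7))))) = 2014 / 5775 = 0.35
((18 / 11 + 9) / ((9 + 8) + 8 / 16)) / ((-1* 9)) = -26 / 385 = -0.07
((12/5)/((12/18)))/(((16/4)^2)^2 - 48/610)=549/39028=0.01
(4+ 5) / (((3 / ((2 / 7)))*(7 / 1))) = 6 / 49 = 0.12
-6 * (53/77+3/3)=-780/77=-10.13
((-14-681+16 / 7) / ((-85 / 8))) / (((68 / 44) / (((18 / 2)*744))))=2857263552 / 10115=282477.86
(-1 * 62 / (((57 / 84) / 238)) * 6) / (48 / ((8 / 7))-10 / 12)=-14874048 / 4693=-3169.41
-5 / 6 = -0.83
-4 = -4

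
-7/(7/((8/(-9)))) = 8/9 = 0.89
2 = 2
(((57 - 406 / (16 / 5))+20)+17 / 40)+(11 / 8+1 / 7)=-47.93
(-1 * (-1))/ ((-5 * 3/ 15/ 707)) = -707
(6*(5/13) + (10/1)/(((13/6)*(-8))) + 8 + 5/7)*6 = 5703/91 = 62.67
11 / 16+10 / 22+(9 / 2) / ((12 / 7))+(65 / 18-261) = -401737 / 1584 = -253.62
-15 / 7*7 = -15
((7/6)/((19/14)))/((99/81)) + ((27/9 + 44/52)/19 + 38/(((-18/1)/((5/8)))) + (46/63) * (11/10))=0.39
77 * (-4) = -308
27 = 27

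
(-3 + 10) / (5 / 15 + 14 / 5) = 105 / 47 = 2.23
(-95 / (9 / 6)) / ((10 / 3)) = -19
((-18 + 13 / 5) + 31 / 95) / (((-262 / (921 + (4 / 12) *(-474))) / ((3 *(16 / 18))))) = 4370464 / 37335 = 117.06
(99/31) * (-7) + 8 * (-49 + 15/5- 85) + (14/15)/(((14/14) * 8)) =-1990643/1860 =-1070.24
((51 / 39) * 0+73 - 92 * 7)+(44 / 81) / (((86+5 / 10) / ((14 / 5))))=-40005883 / 70065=-570.98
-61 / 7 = -8.71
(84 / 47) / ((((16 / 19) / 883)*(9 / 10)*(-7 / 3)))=-83885 / 94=-892.39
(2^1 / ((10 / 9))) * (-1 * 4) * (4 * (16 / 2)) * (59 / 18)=-3776 / 5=-755.20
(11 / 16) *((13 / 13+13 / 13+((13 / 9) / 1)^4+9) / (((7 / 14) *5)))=277013 / 65610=4.22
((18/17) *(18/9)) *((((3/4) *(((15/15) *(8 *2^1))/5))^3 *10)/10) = 62208/2125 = 29.27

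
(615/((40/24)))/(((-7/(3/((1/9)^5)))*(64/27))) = -1764915561/448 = -3939543.66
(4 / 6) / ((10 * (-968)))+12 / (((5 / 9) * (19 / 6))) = 6.82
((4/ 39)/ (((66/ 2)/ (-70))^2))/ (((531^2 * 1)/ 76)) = 1489600/ 11975165631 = 0.00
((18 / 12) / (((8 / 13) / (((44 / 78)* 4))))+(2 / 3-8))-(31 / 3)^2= -1955 / 18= -108.61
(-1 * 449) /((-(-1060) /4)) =-449 /265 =-1.69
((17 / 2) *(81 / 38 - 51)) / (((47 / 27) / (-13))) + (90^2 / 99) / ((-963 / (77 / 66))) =39124768589 / 12612732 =3102.01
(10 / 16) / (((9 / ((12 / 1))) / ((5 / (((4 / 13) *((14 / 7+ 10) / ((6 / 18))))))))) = 325 / 864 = 0.38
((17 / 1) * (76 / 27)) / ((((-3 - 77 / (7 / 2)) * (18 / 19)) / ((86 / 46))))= -527782 / 139725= -3.78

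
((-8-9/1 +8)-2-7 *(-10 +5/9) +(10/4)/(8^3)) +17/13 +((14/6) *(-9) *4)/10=28768109/599040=48.02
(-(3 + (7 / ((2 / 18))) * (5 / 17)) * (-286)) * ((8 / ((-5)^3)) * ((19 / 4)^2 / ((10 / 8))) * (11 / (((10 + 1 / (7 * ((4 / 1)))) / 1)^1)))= -23277430176 / 2985625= -7796.50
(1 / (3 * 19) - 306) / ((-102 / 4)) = 34882 / 2907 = 12.00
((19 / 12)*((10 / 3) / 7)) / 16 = 95 / 2016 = 0.05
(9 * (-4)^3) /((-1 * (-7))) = -82.29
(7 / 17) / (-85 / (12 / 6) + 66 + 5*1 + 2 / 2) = 14 / 1003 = 0.01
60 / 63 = 20 / 21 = 0.95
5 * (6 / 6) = 5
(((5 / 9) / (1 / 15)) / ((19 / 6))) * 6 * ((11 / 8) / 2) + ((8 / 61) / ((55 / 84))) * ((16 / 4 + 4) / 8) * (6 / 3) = 2870019 / 254980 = 11.26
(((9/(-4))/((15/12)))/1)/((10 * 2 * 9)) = -1/100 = -0.01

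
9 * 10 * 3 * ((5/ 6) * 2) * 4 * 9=16200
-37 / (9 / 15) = -185 / 3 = -61.67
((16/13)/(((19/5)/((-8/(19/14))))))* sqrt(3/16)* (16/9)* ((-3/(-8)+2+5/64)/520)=-2198* sqrt(3)/549081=-0.01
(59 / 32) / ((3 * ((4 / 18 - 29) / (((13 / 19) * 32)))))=-2301 / 4921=-0.47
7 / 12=0.58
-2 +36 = 34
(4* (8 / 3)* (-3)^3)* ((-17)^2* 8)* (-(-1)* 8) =-5326848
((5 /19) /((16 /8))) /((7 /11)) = 55 /266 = 0.21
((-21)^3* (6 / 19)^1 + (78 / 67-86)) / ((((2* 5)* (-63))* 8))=273637 / 458280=0.60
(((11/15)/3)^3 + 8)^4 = 4126.00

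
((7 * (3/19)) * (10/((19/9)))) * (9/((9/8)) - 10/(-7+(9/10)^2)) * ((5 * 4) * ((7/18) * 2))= 174988800/223459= 783.09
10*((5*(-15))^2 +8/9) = 506330/9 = 56258.89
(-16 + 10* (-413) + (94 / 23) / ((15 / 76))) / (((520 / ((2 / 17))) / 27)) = -6404517 / 254150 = -25.20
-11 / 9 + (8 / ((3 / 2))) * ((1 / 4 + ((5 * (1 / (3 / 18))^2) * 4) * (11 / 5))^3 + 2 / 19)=21206542895.42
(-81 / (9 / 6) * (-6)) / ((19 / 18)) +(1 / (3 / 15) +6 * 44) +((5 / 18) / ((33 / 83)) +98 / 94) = 306430283 / 530442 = 577.69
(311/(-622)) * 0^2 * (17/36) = 0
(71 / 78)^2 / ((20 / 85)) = 85697 / 24336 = 3.52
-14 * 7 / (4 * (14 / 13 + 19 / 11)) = -7007 / 802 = -8.74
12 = 12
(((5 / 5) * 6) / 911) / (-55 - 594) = -6 / 591239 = -0.00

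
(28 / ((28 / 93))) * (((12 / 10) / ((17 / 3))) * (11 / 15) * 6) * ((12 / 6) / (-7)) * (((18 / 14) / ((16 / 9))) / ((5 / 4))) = -1491534 / 104125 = -14.32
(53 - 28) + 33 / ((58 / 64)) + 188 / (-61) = 103189 / 1769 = 58.33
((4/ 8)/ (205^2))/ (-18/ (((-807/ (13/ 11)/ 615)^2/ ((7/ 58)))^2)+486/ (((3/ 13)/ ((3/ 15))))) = 64472699759733001/ 2281518655283176406891235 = 0.00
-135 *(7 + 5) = -1620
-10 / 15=-2 / 3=-0.67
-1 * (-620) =620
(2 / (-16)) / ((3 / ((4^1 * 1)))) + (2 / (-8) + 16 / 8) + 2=43 / 12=3.58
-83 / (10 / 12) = -498 / 5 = -99.60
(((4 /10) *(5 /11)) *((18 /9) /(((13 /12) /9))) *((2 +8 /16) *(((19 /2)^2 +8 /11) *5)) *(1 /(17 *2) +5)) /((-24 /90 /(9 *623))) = -38860401958875 /106964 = -363303559.69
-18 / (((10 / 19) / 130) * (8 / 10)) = -11115 / 2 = -5557.50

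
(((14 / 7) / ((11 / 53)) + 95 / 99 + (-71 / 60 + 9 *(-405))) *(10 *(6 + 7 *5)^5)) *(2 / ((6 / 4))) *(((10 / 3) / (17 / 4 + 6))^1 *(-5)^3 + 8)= 163380004394914976 / 891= 183367008299567.87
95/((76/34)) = 85/2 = 42.50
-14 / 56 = -1 / 4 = -0.25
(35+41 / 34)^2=1515361 / 1156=1310.87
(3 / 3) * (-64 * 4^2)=-1024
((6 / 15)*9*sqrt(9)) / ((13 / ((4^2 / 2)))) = 6.65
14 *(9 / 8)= 63 / 4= 15.75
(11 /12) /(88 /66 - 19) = -11 /212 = -0.05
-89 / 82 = -1.09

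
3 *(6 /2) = 9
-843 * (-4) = 3372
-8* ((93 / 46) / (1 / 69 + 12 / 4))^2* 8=-77841 / 2704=-28.79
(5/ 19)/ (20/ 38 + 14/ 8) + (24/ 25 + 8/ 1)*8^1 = 310516/ 4325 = 71.80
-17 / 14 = -1.21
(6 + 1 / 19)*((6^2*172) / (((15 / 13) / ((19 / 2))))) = 308568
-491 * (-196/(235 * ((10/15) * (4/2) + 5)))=288708/4465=64.66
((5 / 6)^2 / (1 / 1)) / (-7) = -25 / 252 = -0.10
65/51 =1.27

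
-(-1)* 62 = 62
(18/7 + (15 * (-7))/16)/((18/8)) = -149/84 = -1.77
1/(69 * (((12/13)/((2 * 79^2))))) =81133/414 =195.97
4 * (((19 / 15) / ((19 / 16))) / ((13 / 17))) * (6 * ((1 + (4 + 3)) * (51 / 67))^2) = 362225664 / 291785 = 1241.41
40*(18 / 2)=360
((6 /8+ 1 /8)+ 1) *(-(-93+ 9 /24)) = 11115 /64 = 173.67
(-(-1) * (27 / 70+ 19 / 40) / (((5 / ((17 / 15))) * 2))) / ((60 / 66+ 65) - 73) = -45067 / 3276000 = -0.01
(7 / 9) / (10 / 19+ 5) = 19 / 135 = 0.14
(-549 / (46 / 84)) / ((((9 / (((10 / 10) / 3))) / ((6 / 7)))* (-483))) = 244 / 3703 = 0.07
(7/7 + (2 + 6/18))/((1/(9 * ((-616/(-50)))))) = 1848/5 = 369.60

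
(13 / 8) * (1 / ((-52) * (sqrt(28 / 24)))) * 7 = -sqrt(42) / 32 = -0.20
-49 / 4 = -12.25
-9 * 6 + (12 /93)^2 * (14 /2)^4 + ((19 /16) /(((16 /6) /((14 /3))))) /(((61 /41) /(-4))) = -18394861 /937936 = -19.61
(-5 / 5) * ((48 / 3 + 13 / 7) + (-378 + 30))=2311 / 7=330.14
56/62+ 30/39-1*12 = -4162/403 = -10.33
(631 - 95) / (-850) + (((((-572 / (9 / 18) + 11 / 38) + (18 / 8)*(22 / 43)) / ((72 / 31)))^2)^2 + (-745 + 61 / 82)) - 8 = 1862313708427806924412264456817 / 31799549019068108800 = 58564154708.96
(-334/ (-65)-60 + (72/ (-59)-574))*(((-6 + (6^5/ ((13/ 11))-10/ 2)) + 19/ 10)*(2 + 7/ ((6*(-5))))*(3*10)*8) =-437568541114736/ 249275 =-1755364722.15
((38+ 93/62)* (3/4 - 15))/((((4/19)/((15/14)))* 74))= -1283355/33152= -38.71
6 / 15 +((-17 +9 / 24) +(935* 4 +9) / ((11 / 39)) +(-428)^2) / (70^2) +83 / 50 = 18176689 / 431200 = 42.15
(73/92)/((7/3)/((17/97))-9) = 3723/20240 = 0.18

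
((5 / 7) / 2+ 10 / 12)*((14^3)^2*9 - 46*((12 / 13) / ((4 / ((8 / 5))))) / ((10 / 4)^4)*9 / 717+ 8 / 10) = 657963805114508 / 8155875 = 80673600.95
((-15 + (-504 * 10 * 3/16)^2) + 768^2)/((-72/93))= -7661309/4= -1915327.25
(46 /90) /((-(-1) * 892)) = 23 /40140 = 0.00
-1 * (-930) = 930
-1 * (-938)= 938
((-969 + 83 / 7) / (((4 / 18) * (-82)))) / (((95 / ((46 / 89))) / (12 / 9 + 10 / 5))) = 462300 / 485317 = 0.95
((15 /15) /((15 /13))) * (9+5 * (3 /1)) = 104 /5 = 20.80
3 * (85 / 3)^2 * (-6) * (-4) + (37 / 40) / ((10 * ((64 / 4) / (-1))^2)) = 5918720037 / 102400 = 57800.00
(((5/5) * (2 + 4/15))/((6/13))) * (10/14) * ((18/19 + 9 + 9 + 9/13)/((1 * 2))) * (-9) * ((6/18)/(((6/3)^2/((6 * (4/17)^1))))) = -693/19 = -36.47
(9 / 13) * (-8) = -72 / 13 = -5.54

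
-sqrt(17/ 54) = -sqrt(102)/ 18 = -0.56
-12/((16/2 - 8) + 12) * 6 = -6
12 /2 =6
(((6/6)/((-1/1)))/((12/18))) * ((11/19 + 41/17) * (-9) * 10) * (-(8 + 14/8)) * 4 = -5085990/323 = -15746.10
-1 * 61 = -61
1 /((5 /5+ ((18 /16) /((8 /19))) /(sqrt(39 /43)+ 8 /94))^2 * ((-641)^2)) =1048540950571995136 /2786966635675699250898601-12647796957609984 * sqrt(1677) /2786966635675699250898601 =0.00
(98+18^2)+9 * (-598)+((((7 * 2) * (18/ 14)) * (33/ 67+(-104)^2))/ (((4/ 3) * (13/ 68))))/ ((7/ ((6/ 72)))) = 50397625/ 12194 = 4132.99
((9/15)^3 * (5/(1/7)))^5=241162079949/9765625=24695.00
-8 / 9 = -0.89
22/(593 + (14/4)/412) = 18128/488639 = 0.04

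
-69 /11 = -6.27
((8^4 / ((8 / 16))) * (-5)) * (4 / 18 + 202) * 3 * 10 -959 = -745474877 / 3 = -248491625.67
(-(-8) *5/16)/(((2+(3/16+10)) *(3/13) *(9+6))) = 8/135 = 0.06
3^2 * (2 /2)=9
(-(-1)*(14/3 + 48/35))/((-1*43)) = -634/4515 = -0.14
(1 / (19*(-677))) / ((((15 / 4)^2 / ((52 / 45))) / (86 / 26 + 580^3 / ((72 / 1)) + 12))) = -20291762624 / 1172140875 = -17.31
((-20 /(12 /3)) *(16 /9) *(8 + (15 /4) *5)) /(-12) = 19.81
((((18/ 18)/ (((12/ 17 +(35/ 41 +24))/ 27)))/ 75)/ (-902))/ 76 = -153/ 744667000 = -0.00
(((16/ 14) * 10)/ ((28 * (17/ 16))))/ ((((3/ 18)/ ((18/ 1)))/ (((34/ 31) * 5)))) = 345600/ 1519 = 227.52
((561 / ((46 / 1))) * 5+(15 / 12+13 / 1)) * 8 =13842 / 23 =601.83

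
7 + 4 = 11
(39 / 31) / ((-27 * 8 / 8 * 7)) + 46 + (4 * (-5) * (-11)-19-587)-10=-683563 / 1953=-350.01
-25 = -25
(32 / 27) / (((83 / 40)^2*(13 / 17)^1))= 870400 / 2418039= 0.36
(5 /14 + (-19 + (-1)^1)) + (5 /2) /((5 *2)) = -543 /28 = -19.39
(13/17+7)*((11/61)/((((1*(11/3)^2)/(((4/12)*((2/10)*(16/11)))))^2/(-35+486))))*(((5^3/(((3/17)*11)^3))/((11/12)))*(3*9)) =19656069120/1188717431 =16.54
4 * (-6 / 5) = -4.80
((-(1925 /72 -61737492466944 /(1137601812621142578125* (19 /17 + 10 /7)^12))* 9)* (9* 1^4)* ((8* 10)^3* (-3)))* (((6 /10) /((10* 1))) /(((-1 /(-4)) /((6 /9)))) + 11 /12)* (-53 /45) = -5407118110427721199594866478235030186340936782452344704 /1281878196785002357665268576972146468798828125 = -4218121600.00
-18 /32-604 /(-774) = 1349 /6192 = 0.22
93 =93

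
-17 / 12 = -1.42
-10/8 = -5/4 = -1.25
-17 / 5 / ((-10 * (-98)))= -17 / 4900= -0.00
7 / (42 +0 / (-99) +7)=1 / 7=0.14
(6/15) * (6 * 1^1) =12/5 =2.40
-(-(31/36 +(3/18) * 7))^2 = -4.11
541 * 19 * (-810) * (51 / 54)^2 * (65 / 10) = -193091015 / 4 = -48272753.75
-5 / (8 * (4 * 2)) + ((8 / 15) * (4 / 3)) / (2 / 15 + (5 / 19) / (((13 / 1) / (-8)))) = -253723 / 10176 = -24.93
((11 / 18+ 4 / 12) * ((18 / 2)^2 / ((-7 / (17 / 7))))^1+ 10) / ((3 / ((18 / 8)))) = -4863 / 392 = -12.41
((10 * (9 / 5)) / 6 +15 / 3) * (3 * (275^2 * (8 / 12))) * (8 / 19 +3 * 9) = 630410000 / 19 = 33179473.68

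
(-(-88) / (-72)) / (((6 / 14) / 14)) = -1078 / 27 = -39.93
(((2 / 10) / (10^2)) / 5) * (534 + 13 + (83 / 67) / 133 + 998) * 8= 4.94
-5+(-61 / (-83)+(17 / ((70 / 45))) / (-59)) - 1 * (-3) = -99429 / 68558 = -1.45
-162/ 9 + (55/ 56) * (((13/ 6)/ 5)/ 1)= -5905/ 336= -17.57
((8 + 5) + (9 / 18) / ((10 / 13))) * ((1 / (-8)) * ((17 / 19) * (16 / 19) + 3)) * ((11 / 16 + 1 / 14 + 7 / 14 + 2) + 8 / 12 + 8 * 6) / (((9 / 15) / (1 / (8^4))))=-307328905 / 2271215616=-0.14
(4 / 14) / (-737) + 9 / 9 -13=-61910 / 5159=-12.00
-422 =-422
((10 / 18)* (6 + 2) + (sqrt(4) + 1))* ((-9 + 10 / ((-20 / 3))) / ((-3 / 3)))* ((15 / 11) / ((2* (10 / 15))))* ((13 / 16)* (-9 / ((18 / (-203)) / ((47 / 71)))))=872572155 / 199936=4364.26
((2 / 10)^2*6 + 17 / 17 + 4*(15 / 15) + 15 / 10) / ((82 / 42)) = 7077 / 2050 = 3.45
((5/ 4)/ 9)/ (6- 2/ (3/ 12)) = -5/ 72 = -0.07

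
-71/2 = -35.50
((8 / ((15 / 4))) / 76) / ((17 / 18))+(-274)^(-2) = 0.03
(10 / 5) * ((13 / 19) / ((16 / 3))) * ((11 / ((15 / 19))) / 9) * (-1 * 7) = -1001 / 360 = -2.78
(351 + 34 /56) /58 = 9845 /1624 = 6.06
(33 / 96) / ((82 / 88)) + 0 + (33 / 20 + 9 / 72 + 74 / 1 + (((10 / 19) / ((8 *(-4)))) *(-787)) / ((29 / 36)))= 41663413 / 451820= 92.21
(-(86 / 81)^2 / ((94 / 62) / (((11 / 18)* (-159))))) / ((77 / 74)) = 449610236 / 6475707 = 69.43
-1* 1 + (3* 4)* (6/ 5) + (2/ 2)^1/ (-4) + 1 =14.15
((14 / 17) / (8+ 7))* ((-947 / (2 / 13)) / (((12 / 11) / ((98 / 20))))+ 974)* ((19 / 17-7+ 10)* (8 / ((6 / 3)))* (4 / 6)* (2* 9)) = -1254766324 / 4335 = -289450.13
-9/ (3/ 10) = -30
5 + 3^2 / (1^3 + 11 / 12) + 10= 453 / 23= 19.70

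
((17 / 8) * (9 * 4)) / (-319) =-153 / 638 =-0.24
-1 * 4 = -4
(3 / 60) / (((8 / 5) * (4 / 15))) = 15 / 128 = 0.12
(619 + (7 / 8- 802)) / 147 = -1457 / 1176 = -1.24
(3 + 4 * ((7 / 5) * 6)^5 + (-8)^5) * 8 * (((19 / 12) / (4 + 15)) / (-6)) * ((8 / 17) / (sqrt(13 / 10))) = -6168.98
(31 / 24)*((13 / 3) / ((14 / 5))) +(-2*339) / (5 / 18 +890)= 19988743 / 16153200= 1.24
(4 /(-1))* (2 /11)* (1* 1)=-8 /11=-0.73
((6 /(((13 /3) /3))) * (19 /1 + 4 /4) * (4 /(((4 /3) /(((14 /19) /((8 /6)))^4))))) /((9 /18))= 78764805 /1694173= 46.49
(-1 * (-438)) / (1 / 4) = 1752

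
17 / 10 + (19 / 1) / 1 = 207 / 10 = 20.70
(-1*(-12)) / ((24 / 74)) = 37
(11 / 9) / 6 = 11 / 54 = 0.20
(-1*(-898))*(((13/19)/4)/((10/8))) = 11674/95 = 122.88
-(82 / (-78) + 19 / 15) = -14 / 65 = -0.22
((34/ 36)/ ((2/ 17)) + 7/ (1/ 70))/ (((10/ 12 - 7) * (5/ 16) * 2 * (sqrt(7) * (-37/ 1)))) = 71716 * sqrt(7)/ 143745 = 1.32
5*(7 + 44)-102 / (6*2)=493 / 2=246.50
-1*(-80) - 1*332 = -252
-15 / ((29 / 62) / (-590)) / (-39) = -182900 / 377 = -485.15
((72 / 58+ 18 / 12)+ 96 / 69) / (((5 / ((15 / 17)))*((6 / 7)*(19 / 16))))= 154364 / 215441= 0.72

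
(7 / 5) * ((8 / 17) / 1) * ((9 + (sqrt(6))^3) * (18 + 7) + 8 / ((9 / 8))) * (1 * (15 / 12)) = 29246 / 153 + 2100 * sqrt(6) / 17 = 493.73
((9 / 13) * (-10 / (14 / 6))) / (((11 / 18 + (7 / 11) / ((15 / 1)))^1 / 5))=-1336500 / 58877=-22.70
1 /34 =0.03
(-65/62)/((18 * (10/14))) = -91/1116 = -0.08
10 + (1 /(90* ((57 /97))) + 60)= 359197 /5130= 70.02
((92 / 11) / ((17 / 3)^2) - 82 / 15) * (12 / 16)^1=-124129 / 31790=-3.90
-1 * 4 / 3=-4 / 3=-1.33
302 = 302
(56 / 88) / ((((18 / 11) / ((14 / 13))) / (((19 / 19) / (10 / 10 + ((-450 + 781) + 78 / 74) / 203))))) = 368039 / 2316249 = 0.16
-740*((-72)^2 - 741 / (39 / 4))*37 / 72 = -17482130 / 9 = -1942458.89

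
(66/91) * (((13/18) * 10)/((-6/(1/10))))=-11/126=-0.09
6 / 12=1 / 2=0.50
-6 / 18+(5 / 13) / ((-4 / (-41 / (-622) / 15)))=-10795 / 32344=-0.33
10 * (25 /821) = 250 /821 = 0.30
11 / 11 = 1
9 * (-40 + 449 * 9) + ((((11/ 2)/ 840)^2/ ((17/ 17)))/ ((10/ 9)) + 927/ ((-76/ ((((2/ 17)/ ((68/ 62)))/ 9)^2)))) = 1612793967397845011/ 44788637376000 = 36009.00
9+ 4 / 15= 9.27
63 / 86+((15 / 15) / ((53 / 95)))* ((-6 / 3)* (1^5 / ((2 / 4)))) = -29341 / 4558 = -6.44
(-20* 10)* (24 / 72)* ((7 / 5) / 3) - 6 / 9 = -286 / 9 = -31.78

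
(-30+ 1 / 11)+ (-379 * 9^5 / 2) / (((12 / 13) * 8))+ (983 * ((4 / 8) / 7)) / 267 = -1993812608467 / 1315776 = -1515313.10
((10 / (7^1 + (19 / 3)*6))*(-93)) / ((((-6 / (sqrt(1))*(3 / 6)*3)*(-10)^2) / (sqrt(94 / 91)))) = 31*sqrt(8554) / 122850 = 0.02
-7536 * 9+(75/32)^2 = -69446151/1024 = -67818.51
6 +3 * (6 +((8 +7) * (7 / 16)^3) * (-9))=-40611 / 4096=-9.91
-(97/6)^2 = -261.36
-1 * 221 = -221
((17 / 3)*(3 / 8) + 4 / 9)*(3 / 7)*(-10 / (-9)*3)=925 / 252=3.67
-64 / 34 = -32 / 17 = -1.88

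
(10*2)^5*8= 25600000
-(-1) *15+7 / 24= 367 / 24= 15.29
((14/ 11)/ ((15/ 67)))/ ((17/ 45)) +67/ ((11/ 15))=1809/ 17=106.41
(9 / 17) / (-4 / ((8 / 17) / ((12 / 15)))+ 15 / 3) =-5 / 17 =-0.29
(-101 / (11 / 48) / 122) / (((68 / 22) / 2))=-2424 / 1037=-2.34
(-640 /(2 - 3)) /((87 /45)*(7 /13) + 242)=124800 /47393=2.63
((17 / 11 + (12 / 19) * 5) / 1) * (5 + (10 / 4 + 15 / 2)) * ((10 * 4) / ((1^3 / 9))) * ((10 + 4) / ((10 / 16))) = 568917.13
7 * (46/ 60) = 161/ 30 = 5.37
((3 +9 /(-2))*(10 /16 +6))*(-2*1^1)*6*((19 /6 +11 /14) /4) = 13197 /112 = 117.83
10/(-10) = -1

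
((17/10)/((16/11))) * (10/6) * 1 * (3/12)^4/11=0.00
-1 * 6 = -6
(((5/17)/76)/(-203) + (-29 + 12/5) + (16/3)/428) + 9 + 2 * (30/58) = -6968066353/420952980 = -16.55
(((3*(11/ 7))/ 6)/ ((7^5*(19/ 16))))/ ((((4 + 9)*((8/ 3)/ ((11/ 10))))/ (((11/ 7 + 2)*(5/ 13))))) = 9075/ 5288793146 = 0.00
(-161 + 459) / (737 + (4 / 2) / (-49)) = 14602 / 36111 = 0.40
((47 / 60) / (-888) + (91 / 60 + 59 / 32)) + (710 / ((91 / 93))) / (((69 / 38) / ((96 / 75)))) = 2870720821 / 5575752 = 514.86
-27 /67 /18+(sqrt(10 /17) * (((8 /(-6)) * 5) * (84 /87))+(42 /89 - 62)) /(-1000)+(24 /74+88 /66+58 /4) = 14 * sqrt(170) /36975+2680136753 /165473250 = 16.20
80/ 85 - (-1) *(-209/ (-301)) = 8369/ 5117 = 1.64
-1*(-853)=853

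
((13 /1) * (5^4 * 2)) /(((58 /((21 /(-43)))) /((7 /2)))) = -1194375 /2494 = -478.90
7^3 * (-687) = -235641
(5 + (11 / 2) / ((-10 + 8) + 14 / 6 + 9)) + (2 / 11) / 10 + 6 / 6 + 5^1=35751 / 3080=11.61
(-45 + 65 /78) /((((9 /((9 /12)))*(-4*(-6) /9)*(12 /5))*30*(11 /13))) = -3445 /152064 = -0.02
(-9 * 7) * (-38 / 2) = 1197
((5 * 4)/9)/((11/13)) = 2.63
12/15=4/5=0.80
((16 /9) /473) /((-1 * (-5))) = 16 /21285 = 0.00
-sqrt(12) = -2 * sqrt(3) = -3.46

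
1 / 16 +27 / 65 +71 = 74337 / 1040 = 71.48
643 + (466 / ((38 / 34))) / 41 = 508819 / 779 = 653.17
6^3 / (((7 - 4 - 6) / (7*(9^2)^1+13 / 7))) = -286704 / 7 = -40957.71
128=128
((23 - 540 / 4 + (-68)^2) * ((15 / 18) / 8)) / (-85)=-94 / 17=-5.53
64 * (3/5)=192/5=38.40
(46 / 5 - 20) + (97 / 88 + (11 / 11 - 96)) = -46067 / 440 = -104.70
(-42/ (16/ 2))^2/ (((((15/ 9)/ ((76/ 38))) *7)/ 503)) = 2376.68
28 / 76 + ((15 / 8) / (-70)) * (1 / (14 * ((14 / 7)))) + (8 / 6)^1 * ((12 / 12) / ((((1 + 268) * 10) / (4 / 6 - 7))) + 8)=7956260863 / 721264320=11.03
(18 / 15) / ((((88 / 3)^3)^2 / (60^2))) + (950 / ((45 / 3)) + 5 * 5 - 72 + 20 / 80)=722003523917 / 43537883136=16.58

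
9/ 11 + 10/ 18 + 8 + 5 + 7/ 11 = 15.01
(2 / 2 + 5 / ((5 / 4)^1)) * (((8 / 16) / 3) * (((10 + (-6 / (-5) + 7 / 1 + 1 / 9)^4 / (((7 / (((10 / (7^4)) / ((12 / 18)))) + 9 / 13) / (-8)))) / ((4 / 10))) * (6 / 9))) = -359280472901 / 10758038895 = -33.40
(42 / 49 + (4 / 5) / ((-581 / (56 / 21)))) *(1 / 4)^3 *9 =11157 / 92960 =0.12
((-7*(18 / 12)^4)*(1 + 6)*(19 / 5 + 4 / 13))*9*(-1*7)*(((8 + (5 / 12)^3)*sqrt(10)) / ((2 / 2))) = 2653193151*sqrt(10) / 5120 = 1638697.94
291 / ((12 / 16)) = 388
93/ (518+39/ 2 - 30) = 186/ 1015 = 0.18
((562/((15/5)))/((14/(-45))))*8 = -33720/7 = -4817.14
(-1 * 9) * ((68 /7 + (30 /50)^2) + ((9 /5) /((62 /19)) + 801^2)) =-62653375269 /10850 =-5774504.63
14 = 14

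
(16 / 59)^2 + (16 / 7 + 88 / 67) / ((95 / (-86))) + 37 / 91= -5601215559 / 2016247415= -2.78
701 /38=18.45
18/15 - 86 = -424/5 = -84.80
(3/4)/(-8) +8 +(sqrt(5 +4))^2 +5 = 701/32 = 21.91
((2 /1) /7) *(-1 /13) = -0.02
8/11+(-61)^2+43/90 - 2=3683003/990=3720.21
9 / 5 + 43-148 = -516 / 5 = -103.20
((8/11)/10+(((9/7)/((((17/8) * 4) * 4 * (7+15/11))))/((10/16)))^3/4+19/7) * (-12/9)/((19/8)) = -2514294097999912/1606948453716375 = -1.56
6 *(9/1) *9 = 486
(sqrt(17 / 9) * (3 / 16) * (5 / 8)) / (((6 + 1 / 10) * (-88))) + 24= 24 - 25 * sqrt(17) / 343552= 24.00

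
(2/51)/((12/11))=11/306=0.04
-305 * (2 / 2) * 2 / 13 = -610 / 13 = -46.92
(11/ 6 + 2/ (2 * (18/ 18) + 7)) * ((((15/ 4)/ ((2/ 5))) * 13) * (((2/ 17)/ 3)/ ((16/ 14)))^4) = 28872025/ 83130789888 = 0.00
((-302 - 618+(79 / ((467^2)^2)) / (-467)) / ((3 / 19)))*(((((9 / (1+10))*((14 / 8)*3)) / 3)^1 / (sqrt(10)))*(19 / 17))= -154916874660651712539*sqrt(10) / 166144512089960360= -2948.58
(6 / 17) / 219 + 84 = 104246 / 1241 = 84.00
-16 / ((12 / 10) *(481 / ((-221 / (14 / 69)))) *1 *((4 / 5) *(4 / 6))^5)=1484578125 / 2121728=699.70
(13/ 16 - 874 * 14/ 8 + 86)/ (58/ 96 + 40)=-69249/ 1949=-35.53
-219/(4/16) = -876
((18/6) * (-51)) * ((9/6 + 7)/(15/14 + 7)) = -18207/113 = -161.12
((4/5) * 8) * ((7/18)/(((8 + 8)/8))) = 56/45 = 1.24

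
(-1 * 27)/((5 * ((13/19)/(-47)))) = 24111/65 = 370.94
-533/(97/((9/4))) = -12.36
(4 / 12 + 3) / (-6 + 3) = -10 / 9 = -1.11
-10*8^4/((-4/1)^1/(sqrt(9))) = 30720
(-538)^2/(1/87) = 25181628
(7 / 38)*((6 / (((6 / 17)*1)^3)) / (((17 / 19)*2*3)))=2023 / 432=4.68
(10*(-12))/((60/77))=-154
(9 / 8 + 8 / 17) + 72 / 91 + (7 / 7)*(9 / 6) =48103 / 12376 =3.89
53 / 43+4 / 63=3511 / 2709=1.30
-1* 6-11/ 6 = -7.83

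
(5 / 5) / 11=1 / 11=0.09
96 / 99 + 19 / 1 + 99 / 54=1439 / 66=21.80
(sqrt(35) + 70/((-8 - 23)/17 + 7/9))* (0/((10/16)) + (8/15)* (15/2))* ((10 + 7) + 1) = -9639/2 + 72* sqrt(35) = -4393.54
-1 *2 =-2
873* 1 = 873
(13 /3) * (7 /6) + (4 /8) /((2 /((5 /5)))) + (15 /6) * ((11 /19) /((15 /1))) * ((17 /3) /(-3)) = 10513 /2052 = 5.12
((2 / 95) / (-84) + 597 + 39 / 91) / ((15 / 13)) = 30988607 / 59850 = 517.77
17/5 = 3.40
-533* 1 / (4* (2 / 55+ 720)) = -29315 / 158408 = -0.19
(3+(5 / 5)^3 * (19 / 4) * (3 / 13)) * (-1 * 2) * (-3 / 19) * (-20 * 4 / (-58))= 12780 / 7163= 1.78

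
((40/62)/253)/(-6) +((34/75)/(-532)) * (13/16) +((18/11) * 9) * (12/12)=36866717897/2503485600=14.73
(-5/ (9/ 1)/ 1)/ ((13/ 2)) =-10/ 117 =-0.09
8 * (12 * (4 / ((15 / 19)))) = 2432 / 5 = 486.40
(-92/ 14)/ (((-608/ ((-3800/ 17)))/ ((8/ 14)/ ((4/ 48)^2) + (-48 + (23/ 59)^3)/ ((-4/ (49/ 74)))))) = -22076253621425/ 101279778544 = -217.97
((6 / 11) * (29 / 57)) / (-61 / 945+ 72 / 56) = 27405 / 120593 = 0.23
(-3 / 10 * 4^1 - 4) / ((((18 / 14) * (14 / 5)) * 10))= -13 / 90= -0.14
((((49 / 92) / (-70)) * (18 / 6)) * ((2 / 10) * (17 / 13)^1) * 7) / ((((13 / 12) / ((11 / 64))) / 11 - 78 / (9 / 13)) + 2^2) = 907137 / 2346432400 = 0.00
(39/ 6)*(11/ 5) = 143/ 10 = 14.30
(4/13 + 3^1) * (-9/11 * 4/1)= -1548/143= -10.83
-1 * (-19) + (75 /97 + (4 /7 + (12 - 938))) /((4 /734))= -230391845 /1358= -169655.26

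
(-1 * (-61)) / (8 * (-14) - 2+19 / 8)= -0.55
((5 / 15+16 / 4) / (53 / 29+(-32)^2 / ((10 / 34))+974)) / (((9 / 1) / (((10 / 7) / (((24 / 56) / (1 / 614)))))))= 9425 / 16072213509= 0.00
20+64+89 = 173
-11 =-11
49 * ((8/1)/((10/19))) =3724/5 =744.80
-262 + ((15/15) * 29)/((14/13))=-3291/14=-235.07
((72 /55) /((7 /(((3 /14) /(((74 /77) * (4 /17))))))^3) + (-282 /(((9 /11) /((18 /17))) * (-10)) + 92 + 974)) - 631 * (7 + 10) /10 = 22530251898523 /756115566080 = 29.80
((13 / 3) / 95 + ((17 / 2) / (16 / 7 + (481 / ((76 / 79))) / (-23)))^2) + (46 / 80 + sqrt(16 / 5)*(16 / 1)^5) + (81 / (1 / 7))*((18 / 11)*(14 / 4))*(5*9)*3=124585692667584269201 / 284185997535000 + 4194304*sqrt(5) / 5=2314144.67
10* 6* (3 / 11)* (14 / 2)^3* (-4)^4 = 15805440 / 11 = 1436858.18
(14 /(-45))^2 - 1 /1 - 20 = -42329 /2025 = -20.90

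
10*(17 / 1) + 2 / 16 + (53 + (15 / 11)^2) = 217785 / 968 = 224.98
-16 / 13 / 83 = -16 / 1079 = -0.01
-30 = -30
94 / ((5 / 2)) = 188 / 5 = 37.60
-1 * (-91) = 91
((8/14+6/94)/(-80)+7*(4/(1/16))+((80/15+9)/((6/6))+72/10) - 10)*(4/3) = 612.70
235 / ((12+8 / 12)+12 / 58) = 4089 / 224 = 18.25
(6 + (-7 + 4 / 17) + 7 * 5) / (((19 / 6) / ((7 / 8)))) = 6111 / 646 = 9.46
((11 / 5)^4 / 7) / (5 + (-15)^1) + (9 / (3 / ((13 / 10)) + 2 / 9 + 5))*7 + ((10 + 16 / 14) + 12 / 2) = 970332529 / 38543750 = 25.17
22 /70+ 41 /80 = 463 /560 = 0.83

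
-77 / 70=-1.10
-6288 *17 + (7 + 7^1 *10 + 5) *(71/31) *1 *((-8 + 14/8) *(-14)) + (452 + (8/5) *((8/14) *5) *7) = -2789347/31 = -89978.94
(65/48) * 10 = 325/24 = 13.54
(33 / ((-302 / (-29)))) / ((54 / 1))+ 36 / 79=220897 / 429444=0.51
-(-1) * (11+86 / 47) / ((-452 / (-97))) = 58491 / 21244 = 2.75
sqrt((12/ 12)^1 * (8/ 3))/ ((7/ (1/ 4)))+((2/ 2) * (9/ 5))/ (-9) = -1/ 5+sqrt(6)/ 42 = -0.14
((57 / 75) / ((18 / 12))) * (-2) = -76 / 75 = -1.01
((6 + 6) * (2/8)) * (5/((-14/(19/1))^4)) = 1954815/38416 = 50.89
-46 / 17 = -2.71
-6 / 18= -0.33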